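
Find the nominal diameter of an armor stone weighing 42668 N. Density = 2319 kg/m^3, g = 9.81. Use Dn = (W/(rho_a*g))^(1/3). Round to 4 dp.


V = W / (rho_a * g)
V = 42668 / (2319 * 9.81)
V = 42668 / 22749.39
V = 1.875567 m^3
Dn = V^(1/3) = 1.875567^(1/3)
Dn = 1.2332 m

1.2332


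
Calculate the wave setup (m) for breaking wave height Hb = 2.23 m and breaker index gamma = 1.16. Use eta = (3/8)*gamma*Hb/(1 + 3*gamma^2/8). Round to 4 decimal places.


eta = (3/8) * gamma * Hb / (1 + 3*gamma^2/8)
Numerator = (3/8) * 1.16 * 2.23 = 0.970050
Denominator = 1 + 3*1.16^2/8 = 1 + 0.504600 = 1.504600
eta = 0.970050 / 1.504600
eta = 0.6447 m

0.6447


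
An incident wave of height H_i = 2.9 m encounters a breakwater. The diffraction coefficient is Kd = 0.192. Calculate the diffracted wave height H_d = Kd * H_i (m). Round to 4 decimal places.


H_d = Kd * H_i
H_d = 0.192 * 2.9
H_d = 0.5568 m

0.5568


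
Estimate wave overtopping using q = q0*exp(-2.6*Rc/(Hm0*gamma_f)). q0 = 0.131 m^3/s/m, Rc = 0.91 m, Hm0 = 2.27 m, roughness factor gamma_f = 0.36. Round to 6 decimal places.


q = q0 * exp(-2.6 * Rc / (Hm0 * gamma_f))
Exponent = -2.6 * 0.91 / (2.27 * 0.36)
= -2.6 * 0.91 / 0.8172
= -2.895252
exp(-2.895252) = 0.055285
q = 0.131 * 0.055285
q = 0.007242 m^3/s/m

0.007242


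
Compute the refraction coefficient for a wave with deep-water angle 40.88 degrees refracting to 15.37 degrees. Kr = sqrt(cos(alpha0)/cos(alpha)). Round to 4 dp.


Kr = sqrt(cos(alpha0) / cos(alpha))
cos(40.88) = 0.756082
cos(15.37) = 0.964234
Kr = sqrt(0.756082 / 0.964234)
Kr = sqrt(0.784127)
Kr = 0.8855

0.8855


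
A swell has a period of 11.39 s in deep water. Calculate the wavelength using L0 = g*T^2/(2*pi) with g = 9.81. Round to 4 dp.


L0 = g * T^2 / (2 * pi)
L0 = 9.81 * 11.39^2 / (2 * pi)
L0 = 9.81 * 129.7321 / 6.28319
L0 = 1272.6719 / 6.28319
L0 = 202.5520 m

202.5520


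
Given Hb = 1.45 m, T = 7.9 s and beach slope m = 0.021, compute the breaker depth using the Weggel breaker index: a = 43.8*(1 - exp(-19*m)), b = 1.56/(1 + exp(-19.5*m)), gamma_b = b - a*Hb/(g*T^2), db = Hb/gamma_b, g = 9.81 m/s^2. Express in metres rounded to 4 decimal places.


a = 43.8 * (1 - exp(-19 * m))
exp(-19 * 0.021) = exp(-0.3990) = 0.670991
a = 43.8 * (1 - 0.670991) = 14.410607
b = 1.56 / (1 + exp(-19.5 * m))
exp(-19.5 * 0.021) = exp(-0.4095) = 0.663982
b = 1.56 / (1 + 0.663982) = 0.937510
Hb / (g * T^2) = 1.45 / (9.81 * 7.9^2) = 1.45 / 612.2421 = 0.00236834
gamma_b = b - a * Hb/(g*T^2) = 0.937510 - 14.410607 * 0.00236834 = 0.903381
db = Hb / gamma_b = 1.45 / 0.903381
db = 1.6051 m

1.6051


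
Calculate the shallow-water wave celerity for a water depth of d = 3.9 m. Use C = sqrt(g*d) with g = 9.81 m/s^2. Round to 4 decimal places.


Using the shallow-water approximation:
C = sqrt(g * d) = sqrt(9.81 * 3.9)
C = sqrt(38.2590)
C = 6.1854 m/s

6.1854


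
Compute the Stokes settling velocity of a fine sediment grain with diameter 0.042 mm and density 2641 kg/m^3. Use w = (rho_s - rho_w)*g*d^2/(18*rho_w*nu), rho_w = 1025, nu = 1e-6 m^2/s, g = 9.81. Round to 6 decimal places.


w = (rho_s - rho_w) * g * d^2 / (18 * rho_w * nu)
d = 0.042 mm = 0.000042 m
rho_s - rho_w = 2641 - 1025 = 1616
Numerator = 1616 * 9.81 * (0.000042)^2 = 0.000027964621
Denominator = 18 * 1025 * 1e-6 = 0.018450
w = 0.001516 m/s

0.001516


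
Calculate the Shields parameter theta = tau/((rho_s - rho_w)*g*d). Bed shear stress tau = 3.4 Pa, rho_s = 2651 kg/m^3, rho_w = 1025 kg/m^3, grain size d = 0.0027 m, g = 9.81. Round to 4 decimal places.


theta = tau / ((rho_s - rho_w) * g * d)
rho_s - rho_w = 2651 - 1025 = 1626
Denominator = 1626 * 9.81 * 0.0027 = 43.067862
theta = 3.4 / 43.067862
theta = 0.0789

0.0789


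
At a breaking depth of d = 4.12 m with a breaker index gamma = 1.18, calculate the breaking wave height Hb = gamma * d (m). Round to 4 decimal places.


Hb = gamma * d
Hb = 1.18 * 4.12
Hb = 4.8616 m

4.8616


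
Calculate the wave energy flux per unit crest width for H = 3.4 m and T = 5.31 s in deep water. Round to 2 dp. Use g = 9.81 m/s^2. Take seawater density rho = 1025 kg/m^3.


P = rho * g^2 * H^2 * T / (32 * pi)
P = 1025 * 9.81^2 * 3.4^2 * 5.31 / (32 * pi)
P = 1025 * 96.2361 * 11.5600 * 5.31 / 100.53096
P = 60230.21 W/m

60230.21


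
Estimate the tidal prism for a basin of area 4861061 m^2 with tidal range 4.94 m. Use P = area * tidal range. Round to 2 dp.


Tidal prism = Area * Tidal range
P = 4861061 * 4.94
P = 24013641.34 m^3

24013641.34


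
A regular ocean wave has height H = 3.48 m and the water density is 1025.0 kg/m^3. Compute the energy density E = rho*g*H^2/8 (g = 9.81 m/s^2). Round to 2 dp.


E = (1/8) * rho * g * H^2
E = (1/8) * 1025.0 * 9.81 * 3.48^2
E = 0.125 * 1025.0 * 9.81 * 12.1104
E = 15221.64 J/m^2

15221.64


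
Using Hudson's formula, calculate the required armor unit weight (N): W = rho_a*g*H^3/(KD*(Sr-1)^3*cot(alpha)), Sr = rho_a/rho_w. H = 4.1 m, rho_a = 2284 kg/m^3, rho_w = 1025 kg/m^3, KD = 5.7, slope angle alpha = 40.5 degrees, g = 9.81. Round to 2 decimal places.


Sr = rho_a / rho_w = 2284 / 1025 = 2.228293
(Sr - 1) = 1.228293
(Sr - 1)^3 = 1.853129
cot(40.5) = 1 / tan(40.5) = 1 / 0.854081 = 1.170850
Numerator = 2284 * 9.81 * 4.1^3 = 1544246.6828
Denominator = 5.7 * 1.853129 * 1.170850 = 12.367489
W = 1544246.6828 / 12.367489
W = 124863.39 N

124863.39


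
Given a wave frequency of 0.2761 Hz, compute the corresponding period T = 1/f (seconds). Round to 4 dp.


T = 1 / f
T = 1 / 0.2761
T = 3.6219 s

3.6219


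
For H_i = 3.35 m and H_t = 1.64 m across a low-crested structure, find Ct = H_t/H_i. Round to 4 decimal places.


Ct = H_t / H_i
Ct = 1.64 / 3.35
Ct = 0.4896

0.4896


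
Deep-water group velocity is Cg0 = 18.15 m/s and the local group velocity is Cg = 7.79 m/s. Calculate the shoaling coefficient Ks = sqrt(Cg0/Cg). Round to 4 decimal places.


Ks = sqrt(Cg0 / Cg)
Ks = sqrt(18.15 / 7.79)
Ks = sqrt(2.3299)
Ks = 1.5264

1.5264


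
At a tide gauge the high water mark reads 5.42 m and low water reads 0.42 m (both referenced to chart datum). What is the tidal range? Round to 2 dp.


Tidal range = High water - Low water
Tidal range = 5.42 - (0.42)
Tidal range = 5.00 m

5.00


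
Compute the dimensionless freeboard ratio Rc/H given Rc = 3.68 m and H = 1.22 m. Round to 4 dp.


Relative freeboard = Rc / H
= 3.68 / 1.22
= 3.0164

3.0164


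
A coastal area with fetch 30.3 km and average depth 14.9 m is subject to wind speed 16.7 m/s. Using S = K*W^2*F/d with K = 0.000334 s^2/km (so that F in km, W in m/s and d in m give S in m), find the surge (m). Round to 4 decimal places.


S = K * W^2 * F / d
W^2 = 16.7^2 = 278.89
S = 0.000334 * 278.89 * 30.3 / 14.9
Numerator = 0.000334 * 278.89 * 30.3 = 2.822423
S = 2.822423 / 14.9 = 0.1894 m

0.1894


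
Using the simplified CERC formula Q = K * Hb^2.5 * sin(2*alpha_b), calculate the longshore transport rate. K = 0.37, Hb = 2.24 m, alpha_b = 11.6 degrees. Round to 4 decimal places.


Q = K * Hb^2.5 * sin(2 * alpha_b)
Hb^2.5 = 2.24^2.5 = 7.509656
sin(2 * 11.6) = sin(23.2) = 0.393942
Q = 0.37 * 7.509656 * 0.393942
Q = 1.0946 m^3/s

1.0946


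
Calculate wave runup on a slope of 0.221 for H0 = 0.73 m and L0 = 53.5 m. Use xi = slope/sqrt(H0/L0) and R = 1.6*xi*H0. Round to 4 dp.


xi = slope / sqrt(H0/L0)
H0/L0 = 0.73/53.5 = 0.013645
sqrt(0.013645) = 0.116811
xi = 0.221 / 0.116811 = 1.891942
R = 1.6 * xi * H0 = 1.6 * 1.891942 * 0.73
R = 2.2098 m

2.2098


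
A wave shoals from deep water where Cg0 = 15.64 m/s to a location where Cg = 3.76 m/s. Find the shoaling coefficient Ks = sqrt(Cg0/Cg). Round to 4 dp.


Ks = sqrt(Cg0 / Cg)
Ks = sqrt(15.64 / 3.76)
Ks = sqrt(4.1596)
Ks = 2.0395

2.0395


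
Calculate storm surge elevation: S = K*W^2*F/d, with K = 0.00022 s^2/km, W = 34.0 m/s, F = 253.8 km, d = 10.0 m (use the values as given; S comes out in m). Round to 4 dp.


S = K * W^2 * F / d
W^2 = 34.0^2 = 1156.00
S = 0.00022 * 1156.00 * 253.8 / 10.0
Numerator = 0.00022 * 1156.00 * 253.8 = 64.546416
S = 64.546416 / 10.0 = 6.4546 m

6.4546


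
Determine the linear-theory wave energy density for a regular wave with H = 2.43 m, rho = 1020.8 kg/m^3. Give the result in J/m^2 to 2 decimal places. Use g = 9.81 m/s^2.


E = (1/8) * rho * g * H^2
E = (1/8) * 1020.8 * 9.81 * 2.43^2
E = 0.125 * 1020.8 * 9.81 * 5.9049
E = 7391.49 J/m^2

7391.49


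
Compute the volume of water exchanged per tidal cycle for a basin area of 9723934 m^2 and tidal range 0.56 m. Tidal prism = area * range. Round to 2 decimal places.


Tidal prism = Area * Tidal range
P = 9723934 * 0.56
P = 5445403.04 m^3

5445403.04


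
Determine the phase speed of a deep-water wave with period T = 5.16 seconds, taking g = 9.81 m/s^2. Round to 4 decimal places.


We use the deep-water celerity formula:
C = g * T / (2 * pi)
C = 9.81 * 5.16 / (2 * 3.14159...)
C = 50.619600 / 6.283185
C = 8.0564 m/s

8.0564


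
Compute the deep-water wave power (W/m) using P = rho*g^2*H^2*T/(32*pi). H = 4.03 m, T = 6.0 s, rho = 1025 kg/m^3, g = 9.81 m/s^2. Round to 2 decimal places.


P = rho * g^2 * H^2 * T / (32 * pi)
P = 1025 * 9.81^2 * 4.03^2 * 6.0 / (32 * pi)
P = 1025 * 96.2361 * 16.2409 * 6.0 / 100.53096
P = 95614.41 W/m

95614.41


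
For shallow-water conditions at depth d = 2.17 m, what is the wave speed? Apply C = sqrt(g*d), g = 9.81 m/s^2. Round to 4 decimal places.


Using the shallow-water approximation:
C = sqrt(g * d) = sqrt(9.81 * 2.17)
C = sqrt(21.2877)
C = 4.6139 m/s

4.6139


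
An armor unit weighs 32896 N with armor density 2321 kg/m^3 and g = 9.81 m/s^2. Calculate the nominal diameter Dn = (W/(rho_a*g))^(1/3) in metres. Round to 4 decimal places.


V = W / (rho_a * g)
V = 32896 / (2321 * 9.81)
V = 32896 / 22769.01
V = 1.444771 m^3
Dn = V^(1/3) = 1.444771^(1/3)
Dn = 1.1305 m

1.1305


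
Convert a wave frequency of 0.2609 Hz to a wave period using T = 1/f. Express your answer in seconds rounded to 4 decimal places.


T = 1 / f
T = 1 / 0.2609
T = 3.8329 s

3.8329


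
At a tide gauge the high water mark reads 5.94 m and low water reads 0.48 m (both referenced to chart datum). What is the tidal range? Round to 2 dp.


Tidal range = High water - Low water
Tidal range = 5.94 - (0.48)
Tidal range = 5.46 m

5.46


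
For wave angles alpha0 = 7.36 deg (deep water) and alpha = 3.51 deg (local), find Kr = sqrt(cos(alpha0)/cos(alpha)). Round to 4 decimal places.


Kr = sqrt(cos(alpha0) / cos(alpha))
cos(7.36) = 0.991761
cos(3.51) = 0.998124
Kr = sqrt(0.991761 / 0.998124)
Kr = sqrt(0.993625)
Kr = 0.9968

0.9968


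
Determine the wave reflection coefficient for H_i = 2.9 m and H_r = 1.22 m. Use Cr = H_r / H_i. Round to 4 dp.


Cr = H_r / H_i
Cr = 1.22 / 2.9
Cr = 0.4207

0.4207


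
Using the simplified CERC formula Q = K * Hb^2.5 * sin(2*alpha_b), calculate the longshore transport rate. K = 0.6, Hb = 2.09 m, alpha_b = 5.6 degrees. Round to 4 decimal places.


Q = K * Hb^2.5 * sin(2 * alpha_b)
Hb^2.5 = 2.09^2.5 = 6.314889
sin(2 * 5.6) = sin(11.2) = 0.194234
Q = 0.6 * 6.314889 * 0.194234
Q = 0.7359 m^3/s

0.7359


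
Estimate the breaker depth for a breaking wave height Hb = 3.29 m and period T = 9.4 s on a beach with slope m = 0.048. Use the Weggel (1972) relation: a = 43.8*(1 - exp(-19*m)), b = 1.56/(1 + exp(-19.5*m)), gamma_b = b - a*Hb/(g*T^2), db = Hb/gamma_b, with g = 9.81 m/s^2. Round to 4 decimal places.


a = 43.8 * (1 - exp(-19 * m))
exp(-19 * 0.048) = exp(-0.9120) = 0.401720
a = 43.8 * (1 - 0.401720) = 26.204665
b = 1.56 / (1 + exp(-19.5 * m))
exp(-19.5 * 0.048) = exp(-0.9360) = 0.392193
b = 1.56 / (1 + 0.392193) = 1.120534
Hb / (g * T^2) = 3.29 / (9.81 * 9.4^2) = 3.29 / 866.8116 = 0.00379552
gamma_b = b - a * Hb/(g*T^2) = 1.120534 - 26.204665 * 0.00379552 = 1.021074
db = Hb / gamma_b = 3.29 / 1.021074
db = 3.2221 m

3.2221


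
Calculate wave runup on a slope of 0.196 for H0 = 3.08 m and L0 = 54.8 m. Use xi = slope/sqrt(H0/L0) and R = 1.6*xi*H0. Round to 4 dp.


xi = slope / sqrt(H0/L0)
H0/L0 = 3.08/54.8 = 0.056204
sqrt(0.056204) = 0.237075
xi = 0.196 / 0.237075 = 0.826744
R = 1.6 * xi * H0 = 1.6 * 0.826744 * 3.08
R = 4.0742 m

4.0742


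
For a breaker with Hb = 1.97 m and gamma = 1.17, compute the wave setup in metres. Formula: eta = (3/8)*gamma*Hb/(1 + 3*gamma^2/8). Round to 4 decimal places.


eta = (3/8) * gamma * Hb / (1 + 3*gamma^2/8)
Numerator = (3/8) * 1.17 * 1.97 = 0.864337
Denominator = 1 + 3*1.17^2/8 = 1 + 0.513338 = 1.513338
eta = 0.864337 / 1.513338
eta = 0.5711 m

0.5711


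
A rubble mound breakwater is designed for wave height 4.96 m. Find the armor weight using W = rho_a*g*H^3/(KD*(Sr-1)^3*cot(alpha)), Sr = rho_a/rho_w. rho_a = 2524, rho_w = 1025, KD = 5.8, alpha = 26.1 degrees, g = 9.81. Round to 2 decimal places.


Sr = rho_a / rho_w = 2524 / 1025 = 2.462439
(Sr - 1) = 1.462439
(Sr - 1)^3 = 3.127759
cot(26.1) = 1 / tan(26.1) = 1 / 0.489895 = 2.041254
Numerator = 2524 * 9.81 * 4.96^3 = 3021366.3459
Denominator = 5.8 * 3.127759 * 2.041254 = 37.030394
W = 3021366.3459 / 37.030394
W = 81591.52 N

81591.52


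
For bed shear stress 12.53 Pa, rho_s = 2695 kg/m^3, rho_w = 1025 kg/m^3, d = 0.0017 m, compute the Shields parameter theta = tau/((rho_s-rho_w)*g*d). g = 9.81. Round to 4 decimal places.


theta = tau / ((rho_s - rho_w) * g * d)
rho_s - rho_w = 2695 - 1025 = 1670
Denominator = 1670 * 9.81 * 0.0017 = 27.850590
theta = 12.53 / 27.850590
theta = 0.4499

0.4499


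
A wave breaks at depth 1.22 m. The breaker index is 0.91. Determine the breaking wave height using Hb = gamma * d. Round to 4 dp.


Hb = gamma * d
Hb = 0.91 * 1.22
Hb = 1.1102 m

1.1102


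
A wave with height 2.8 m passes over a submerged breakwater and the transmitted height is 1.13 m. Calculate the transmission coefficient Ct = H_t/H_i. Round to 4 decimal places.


Ct = H_t / H_i
Ct = 1.13 / 2.8
Ct = 0.4036

0.4036


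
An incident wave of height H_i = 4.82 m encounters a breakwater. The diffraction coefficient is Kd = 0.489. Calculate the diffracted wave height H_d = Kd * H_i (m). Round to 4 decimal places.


H_d = Kd * H_i
H_d = 0.489 * 4.82
H_d = 2.3570 m

2.3570


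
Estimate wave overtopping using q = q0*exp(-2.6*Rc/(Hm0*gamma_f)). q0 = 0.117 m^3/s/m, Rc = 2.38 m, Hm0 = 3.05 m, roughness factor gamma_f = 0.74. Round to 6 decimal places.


q = q0 * exp(-2.6 * Rc / (Hm0 * gamma_f))
Exponent = -2.6 * 2.38 / (3.05 * 0.74)
= -2.6 * 2.38 / 2.2570
= -2.741693
exp(-2.741693) = 0.064461
q = 0.117 * 0.064461
q = 0.007542 m^3/s/m

0.007542


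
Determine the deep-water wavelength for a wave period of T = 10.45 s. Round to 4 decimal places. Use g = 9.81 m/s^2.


L0 = g * T^2 / (2 * pi)
L0 = 9.81 * 10.45^2 / (2 * pi)
L0 = 9.81 * 109.2025 / 6.28319
L0 = 1071.2765 / 6.28319
L0 = 170.4990 m

170.4990


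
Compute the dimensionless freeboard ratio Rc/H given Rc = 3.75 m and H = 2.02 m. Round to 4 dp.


Relative freeboard = Rc / H
= 3.75 / 2.02
= 1.8564

1.8564


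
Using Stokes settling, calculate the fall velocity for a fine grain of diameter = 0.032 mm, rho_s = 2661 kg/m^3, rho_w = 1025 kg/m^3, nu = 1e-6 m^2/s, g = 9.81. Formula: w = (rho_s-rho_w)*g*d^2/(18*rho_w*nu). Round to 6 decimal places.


w = (rho_s - rho_w) * g * d^2 / (18 * rho_w * nu)
d = 0.032 mm = 0.000032 m
rho_s - rho_w = 2661 - 1025 = 1636
Numerator = 1636 * 9.81 * (0.000032)^2 = 0.000016434340
Denominator = 18 * 1025 * 1e-6 = 0.018450
w = 0.000891 m/s

0.000891


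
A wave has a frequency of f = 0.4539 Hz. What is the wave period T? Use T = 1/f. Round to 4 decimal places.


T = 1 / f
T = 1 / 0.4539
T = 2.2031 s

2.2031


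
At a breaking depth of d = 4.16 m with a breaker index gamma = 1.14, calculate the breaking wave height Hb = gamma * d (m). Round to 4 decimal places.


Hb = gamma * d
Hb = 1.14 * 4.16
Hb = 4.7424 m

4.7424


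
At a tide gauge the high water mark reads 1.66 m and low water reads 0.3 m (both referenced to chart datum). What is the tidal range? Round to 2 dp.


Tidal range = High water - Low water
Tidal range = 1.66 - (0.3)
Tidal range = 1.36 m

1.36


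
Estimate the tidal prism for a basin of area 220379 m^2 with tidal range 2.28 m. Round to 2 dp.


Tidal prism = Area * Tidal range
P = 220379 * 2.28
P = 502464.12 m^3

502464.12


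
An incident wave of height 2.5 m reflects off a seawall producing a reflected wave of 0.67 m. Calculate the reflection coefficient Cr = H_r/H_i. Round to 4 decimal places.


Cr = H_r / H_i
Cr = 0.67 / 2.5
Cr = 0.2680

0.2680


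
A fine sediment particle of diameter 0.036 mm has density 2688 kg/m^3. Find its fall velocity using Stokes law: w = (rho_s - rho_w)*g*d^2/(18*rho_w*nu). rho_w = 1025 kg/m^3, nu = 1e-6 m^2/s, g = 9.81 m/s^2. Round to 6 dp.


w = (rho_s - rho_w) * g * d^2 / (18 * rho_w * nu)
d = 0.036 mm = 0.000036 m
rho_s - rho_w = 2688 - 1025 = 1663
Numerator = 1663 * 9.81 * (0.000036)^2 = 0.000021142983
Denominator = 18 * 1025 * 1e-6 = 0.018450
w = 0.001146 m/s

0.001146


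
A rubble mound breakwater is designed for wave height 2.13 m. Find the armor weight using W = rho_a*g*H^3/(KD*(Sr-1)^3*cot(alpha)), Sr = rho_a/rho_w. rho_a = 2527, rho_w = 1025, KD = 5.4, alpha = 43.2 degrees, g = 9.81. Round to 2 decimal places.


Sr = rho_a / rho_w = 2527 / 1025 = 2.465366
(Sr - 1) = 1.465366
(Sr - 1)^3 = 3.146576
cot(43.2) = 1 / tan(43.2) = 1 / 0.939063 = 1.064892
Numerator = 2527 * 9.81 * 2.13^3 = 239559.3134
Denominator = 5.4 * 3.146576 * 1.064892 = 18.094120
W = 239559.3134 / 18.094120
W = 13239.62 N

13239.62


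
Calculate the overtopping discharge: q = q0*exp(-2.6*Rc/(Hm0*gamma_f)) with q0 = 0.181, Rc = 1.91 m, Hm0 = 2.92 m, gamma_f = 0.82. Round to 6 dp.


q = q0 * exp(-2.6 * Rc / (Hm0 * gamma_f))
Exponent = -2.6 * 1.91 / (2.92 * 0.82)
= -2.6 * 1.91 / 2.3944
= -2.074006
exp(-2.074006) = 0.125681
q = 0.181 * 0.125681
q = 0.022748 m^3/s/m

0.022748


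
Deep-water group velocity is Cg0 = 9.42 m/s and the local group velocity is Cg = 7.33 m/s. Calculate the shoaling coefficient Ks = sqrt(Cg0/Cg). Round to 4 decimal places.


Ks = sqrt(Cg0 / Cg)
Ks = sqrt(9.42 / 7.33)
Ks = sqrt(1.2851)
Ks = 1.1336

1.1336


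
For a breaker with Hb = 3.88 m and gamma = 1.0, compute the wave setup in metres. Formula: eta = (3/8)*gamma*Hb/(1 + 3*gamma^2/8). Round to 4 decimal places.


eta = (3/8) * gamma * Hb / (1 + 3*gamma^2/8)
Numerator = (3/8) * 1.0 * 3.88 = 1.455000
Denominator = 1 + 3*1.0^2/8 = 1 + 0.375000 = 1.375000
eta = 1.455000 / 1.375000
eta = 1.0582 m

1.0582


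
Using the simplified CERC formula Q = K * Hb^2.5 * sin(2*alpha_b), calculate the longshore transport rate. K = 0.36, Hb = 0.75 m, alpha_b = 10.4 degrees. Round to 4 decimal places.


Q = K * Hb^2.5 * sin(2 * alpha_b)
Hb^2.5 = 0.75^2.5 = 0.487139
sin(2 * 10.4) = sin(20.8) = 0.355107
Q = 0.36 * 0.487139 * 0.355107
Q = 0.0623 m^3/s

0.0623


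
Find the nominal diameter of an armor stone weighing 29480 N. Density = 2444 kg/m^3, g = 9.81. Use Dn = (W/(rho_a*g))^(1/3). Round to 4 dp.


V = W / (rho_a * g)
V = 29480 / (2444 * 9.81)
V = 29480 / 23975.64
V = 1.229581 m^3
Dn = V^(1/3) = 1.229581^(1/3)
Dn = 1.0713 m

1.0713


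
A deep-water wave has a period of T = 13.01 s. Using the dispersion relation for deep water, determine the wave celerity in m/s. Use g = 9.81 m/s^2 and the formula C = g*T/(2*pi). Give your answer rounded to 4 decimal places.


We use the deep-water celerity formula:
C = g * T / (2 * pi)
C = 9.81 * 13.01 / (2 * 3.14159...)
C = 127.628100 / 6.283185
C = 20.3126 m/s

20.3126


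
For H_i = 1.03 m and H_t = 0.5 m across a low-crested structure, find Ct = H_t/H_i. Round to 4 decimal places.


Ct = H_t / H_i
Ct = 0.5 / 1.03
Ct = 0.4854

0.4854


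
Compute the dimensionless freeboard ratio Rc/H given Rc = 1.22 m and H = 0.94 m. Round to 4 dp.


Relative freeboard = Rc / H
= 1.22 / 0.94
= 1.2979

1.2979


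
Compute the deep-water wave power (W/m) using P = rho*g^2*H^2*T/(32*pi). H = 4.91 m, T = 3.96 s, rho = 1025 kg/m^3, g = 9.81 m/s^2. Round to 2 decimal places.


P = rho * g^2 * H^2 * T / (32 * pi)
P = 1025 * 9.81^2 * 4.91^2 * 3.96 / (32 * pi)
P = 1025 * 96.2361 * 24.1081 * 3.96 / 100.53096
P = 93674.24 W/m

93674.24


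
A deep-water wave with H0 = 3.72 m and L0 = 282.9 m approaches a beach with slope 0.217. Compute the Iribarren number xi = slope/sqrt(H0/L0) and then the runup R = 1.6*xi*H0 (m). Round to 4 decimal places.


xi = slope / sqrt(H0/L0)
H0/L0 = 3.72/282.9 = 0.013150
sqrt(0.013150) = 0.114671
xi = 0.217 / 0.114671 = 1.892364
R = 1.6 * xi * H0 = 1.6 * 1.892364 * 3.72
R = 11.2634 m

11.2634


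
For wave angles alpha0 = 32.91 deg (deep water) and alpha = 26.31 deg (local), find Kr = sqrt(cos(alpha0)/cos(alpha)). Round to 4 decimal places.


Kr = sqrt(cos(alpha0) / cos(alpha))
cos(32.91) = 0.839525
cos(26.31) = 0.896409
Kr = sqrt(0.839525 / 0.896409)
Kr = sqrt(0.936542)
Kr = 0.9678

0.9678


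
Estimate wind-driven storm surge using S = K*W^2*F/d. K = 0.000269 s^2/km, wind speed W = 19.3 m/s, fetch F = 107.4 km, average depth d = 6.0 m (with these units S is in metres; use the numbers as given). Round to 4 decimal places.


S = K * W^2 * F / d
W^2 = 19.3^2 = 372.49
S = 0.000269 * 372.49 * 107.4 / 6.0
Numerator = 0.000269 * 372.49 * 107.4 = 10.761460
S = 10.761460 / 6.0 = 1.7936 m

1.7936


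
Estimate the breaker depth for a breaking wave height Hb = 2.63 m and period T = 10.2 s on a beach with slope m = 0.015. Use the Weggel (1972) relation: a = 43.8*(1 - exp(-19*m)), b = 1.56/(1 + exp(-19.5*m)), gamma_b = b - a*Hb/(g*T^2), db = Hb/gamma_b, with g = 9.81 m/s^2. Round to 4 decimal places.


a = 43.8 * (1 - exp(-19 * m))
exp(-19 * 0.015) = exp(-0.2850) = 0.752014
a = 43.8 * (1 - 0.752014) = 10.861776
b = 1.56 / (1 + exp(-19.5 * m))
exp(-19.5 * 0.015) = exp(-0.2925) = 0.746395
b = 1.56 / (1 + 0.746395) = 0.893269
Hb / (g * T^2) = 2.63 / (9.81 * 10.2^2) = 2.63 / 1020.6324 = 0.00257683
gamma_b = b - a * Hb/(g*T^2) = 0.893269 - 10.861776 * 0.00257683 = 0.865280
db = Hb / gamma_b = 2.63 / 0.865280
db = 3.0395 m

3.0395


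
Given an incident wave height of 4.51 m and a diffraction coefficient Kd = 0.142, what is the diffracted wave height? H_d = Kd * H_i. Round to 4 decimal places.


H_d = Kd * H_i
H_d = 0.142 * 4.51
H_d = 0.6404 m

0.6404


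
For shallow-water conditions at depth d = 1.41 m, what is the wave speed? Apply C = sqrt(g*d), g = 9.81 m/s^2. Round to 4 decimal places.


Using the shallow-water approximation:
C = sqrt(g * d) = sqrt(9.81 * 1.41)
C = sqrt(13.8321)
C = 3.7192 m/s

3.7192


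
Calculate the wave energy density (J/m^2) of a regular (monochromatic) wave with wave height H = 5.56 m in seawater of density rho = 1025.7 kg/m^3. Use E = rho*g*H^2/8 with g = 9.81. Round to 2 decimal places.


E = (1/8) * rho * g * H^2
E = (1/8) * 1025.7 * 9.81 * 5.56^2
E = 0.125 * 1025.7 * 9.81 * 30.9136
E = 38882.03 J/m^2

38882.03


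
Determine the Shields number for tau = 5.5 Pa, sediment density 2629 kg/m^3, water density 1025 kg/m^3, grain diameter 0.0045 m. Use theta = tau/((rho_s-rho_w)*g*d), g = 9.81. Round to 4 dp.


theta = tau / ((rho_s - rho_w) * g * d)
rho_s - rho_w = 2629 - 1025 = 1604
Denominator = 1604 * 9.81 * 0.0045 = 70.808580
theta = 5.5 / 70.808580
theta = 0.0777

0.0777


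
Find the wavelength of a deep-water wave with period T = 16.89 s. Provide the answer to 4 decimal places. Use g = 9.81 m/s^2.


L0 = g * T^2 / (2 * pi)
L0 = 9.81 * 16.89^2 / (2 * pi)
L0 = 9.81 * 285.2721 / 6.28319
L0 = 2798.5193 / 6.28319
L0 = 445.3982 m

445.3982


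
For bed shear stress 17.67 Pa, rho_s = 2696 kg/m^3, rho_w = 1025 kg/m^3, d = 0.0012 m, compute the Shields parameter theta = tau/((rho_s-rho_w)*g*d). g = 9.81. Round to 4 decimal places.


theta = tau / ((rho_s - rho_w) * g * d)
rho_s - rho_w = 2696 - 1025 = 1671
Denominator = 1671 * 9.81 * 0.0012 = 19.671012
theta = 17.67 / 19.671012
theta = 0.8983

0.8983


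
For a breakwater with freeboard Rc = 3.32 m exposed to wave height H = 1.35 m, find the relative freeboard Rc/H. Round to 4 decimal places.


Relative freeboard = Rc / H
= 3.32 / 1.35
= 2.4593

2.4593


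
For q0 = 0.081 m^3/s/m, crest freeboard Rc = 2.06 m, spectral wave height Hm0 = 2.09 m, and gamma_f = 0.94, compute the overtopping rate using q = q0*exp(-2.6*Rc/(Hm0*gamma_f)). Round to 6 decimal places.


q = q0 * exp(-2.6 * Rc / (Hm0 * gamma_f))
Exponent = -2.6 * 2.06 / (2.09 * 0.94)
= -2.6 * 2.06 / 1.9646
= -2.726255
exp(-2.726255) = 0.065464
q = 0.081 * 0.065464
q = 0.005303 m^3/s/m

0.005303


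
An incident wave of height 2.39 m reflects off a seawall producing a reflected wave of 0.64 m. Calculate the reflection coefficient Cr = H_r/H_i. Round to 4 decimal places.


Cr = H_r / H_i
Cr = 0.64 / 2.39
Cr = 0.2678

0.2678


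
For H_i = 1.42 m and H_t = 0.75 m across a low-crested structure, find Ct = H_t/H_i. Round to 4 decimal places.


Ct = H_t / H_i
Ct = 0.75 / 1.42
Ct = 0.5282

0.5282


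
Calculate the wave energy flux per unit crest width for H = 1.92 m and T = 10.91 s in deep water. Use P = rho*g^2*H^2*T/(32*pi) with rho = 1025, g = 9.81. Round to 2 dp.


P = rho * g^2 * H^2 * T / (32 * pi)
P = 1025 * 9.81^2 * 1.92^2 * 10.91 / (32 * pi)
P = 1025 * 96.2361 * 3.6864 * 10.91 / 100.53096
P = 39462.92 W/m

39462.92


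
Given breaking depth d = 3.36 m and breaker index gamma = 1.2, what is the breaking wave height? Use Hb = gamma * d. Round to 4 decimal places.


Hb = gamma * d
Hb = 1.2 * 3.36
Hb = 4.0320 m

4.0320


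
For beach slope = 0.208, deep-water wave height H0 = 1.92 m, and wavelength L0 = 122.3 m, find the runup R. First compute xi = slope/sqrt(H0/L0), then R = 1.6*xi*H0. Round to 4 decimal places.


xi = slope / sqrt(H0/L0)
H0/L0 = 1.92/122.3 = 0.015699
sqrt(0.015699) = 0.125296
xi = 0.208 / 0.125296 = 1.660068
R = 1.6 * xi * H0 = 1.6 * 1.660068 * 1.92
R = 5.0997 m

5.0997


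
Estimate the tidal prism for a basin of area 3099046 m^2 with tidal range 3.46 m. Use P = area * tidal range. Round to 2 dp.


Tidal prism = Area * Tidal range
P = 3099046 * 3.46
P = 10722699.16 m^3

10722699.16


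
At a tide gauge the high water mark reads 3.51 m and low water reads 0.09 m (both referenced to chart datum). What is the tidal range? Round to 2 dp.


Tidal range = High water - Low water
Tidal range = 3.51 - (0.09)
Tidal range = 3.42 m

3.42


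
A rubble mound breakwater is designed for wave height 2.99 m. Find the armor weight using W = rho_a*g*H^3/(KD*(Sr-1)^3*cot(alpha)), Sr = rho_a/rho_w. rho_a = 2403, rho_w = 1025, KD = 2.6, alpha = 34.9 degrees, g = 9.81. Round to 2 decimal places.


Sr = rho_a / rho_w = 2403 / 1025 = 2.344390
(Sr - 1) = 1.344390
(Sr - 1)^3 = 2.429831
cot(34.9) = 1 / tan(34.9) = 1 / 0.697610 = 1.433466
Numerator = 2403 * 9.81 * 2.99^3 = 630138.9764
Denominator = 2.6 * 2.429831 * 1.433466 = 9.056010
W = 630138.9764 / 9.056010
W = 69582.40 N

69582.40


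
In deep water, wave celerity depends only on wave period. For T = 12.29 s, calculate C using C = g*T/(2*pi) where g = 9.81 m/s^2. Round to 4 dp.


We use the deep-water celerity formula:
C = g * T / (2 * pi)
C = 9.81 * 12.29 / (2 * 3.14159...)
C = 120.564900 / 6.283185
C = 19.1885 m/s

19.1885


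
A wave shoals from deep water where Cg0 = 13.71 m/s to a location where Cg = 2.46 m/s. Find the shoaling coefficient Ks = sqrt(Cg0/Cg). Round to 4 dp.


Ks = sqrt(Cg0 / Cg)
Ks = sqrt(13.71 / 2.46)
Ks = sqrt(5.5732)
Ks = 2.3608

2.3608


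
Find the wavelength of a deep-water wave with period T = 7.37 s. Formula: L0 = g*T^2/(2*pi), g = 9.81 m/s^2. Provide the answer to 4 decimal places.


L0 = g * T^2 / (2 * pi)
L0 = 9.81 * 7.37^2 / (2 * pi)
L0 = 9.81 * 54.3169 / 6.28319
L0 = 532.8488 / 6.28319
L0 = 84.8055 m

84.8055


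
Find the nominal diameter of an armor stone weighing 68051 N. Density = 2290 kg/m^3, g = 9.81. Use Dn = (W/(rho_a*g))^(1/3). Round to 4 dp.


V = W / (rho_a * g)
V = 68051 / (2290 * 9.81)
V = 68051 / 22464.90
V = 3.029214 m^3
Dn = V^(1/3) = 3.029214^(1/3)
Dn = 1.4469 m

1.4469


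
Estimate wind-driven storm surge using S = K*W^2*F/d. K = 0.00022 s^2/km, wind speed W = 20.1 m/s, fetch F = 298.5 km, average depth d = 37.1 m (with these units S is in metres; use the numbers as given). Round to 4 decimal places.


S = K * W^2 * F / d
W^2 = 20.1^2 = 404.01
S = 0.00022 * 404.01 * 298.5 / 37.1
Numerator = 0.00022 * 404.01 * 298.5 = 26.531337
S = 26.531337 / 37.1 = 0.7151 m

0.7151


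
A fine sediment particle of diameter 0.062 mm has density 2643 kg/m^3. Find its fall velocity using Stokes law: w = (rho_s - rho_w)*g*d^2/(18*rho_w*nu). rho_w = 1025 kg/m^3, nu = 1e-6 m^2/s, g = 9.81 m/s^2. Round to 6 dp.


w = (rho_s - rho_w) * g * d^2 / (18 * rho_w * nu)
d = 0.062 mm = 0.000062 m
rho_s - rho_w = 2643 - 1025 = 1618
Numerator = 1618 * 9.81 * (0.000062)^2 = 0.000061014198
Denominator = 18 * 1025 * 1e-6 = 0.018450
w = 0.003307 m/s

0.003307


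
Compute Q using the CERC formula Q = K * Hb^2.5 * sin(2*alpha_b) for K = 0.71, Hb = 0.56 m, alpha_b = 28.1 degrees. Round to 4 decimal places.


Q = K * Hb^2.5 * sin(2 * alpha_b)
Hb^2.5 = 0.56^2.5 = 0.234677
sin(2 * 28.1) = sin(56.2) = 0.830984
Q = 0.71 * 0.234677 * 0.830984
Q = 0.1385 m^3/s

0.1385


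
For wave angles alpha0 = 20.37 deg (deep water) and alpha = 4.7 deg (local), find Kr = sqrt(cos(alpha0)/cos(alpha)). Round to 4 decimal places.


Kr = sqrt(cos(alpha0) / cos(alpha))
cos(20.37) = 0.937464
cos(4.7) = 0.996637
Kr = sqrt(0.937464 / 0.996637)
Kr = sqrt(0.940627)
Kr = 0.9699

0.9699


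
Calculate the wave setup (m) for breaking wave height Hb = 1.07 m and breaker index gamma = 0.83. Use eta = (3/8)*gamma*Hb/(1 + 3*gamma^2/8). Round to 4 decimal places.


eta = (3/8) * gamma * Hb / (1 + 3*gamma^2/8)
Numerator = (3/8) * 0.83 * 1.07 = 0.333037
Denominator = 1 + 3*0.83^2/8 = 1 + 0.258338 = 1.258338
eta = 0.333037 / 1.258338
eta = 0.2647 m

0.2647


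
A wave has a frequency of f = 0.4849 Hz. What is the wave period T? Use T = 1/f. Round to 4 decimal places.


T = 1 / f
T = 1 / 0.4849
T = 2.0623 s

2.0623


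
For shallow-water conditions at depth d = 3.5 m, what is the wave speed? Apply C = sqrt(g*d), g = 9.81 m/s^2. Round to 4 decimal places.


Using the shallow-water approximation:
C = sqrt(g * d) = sqrt(9.81 * 3.5)
C = sqrt(34.3350)
C = 5.8596 m/s

5.8596


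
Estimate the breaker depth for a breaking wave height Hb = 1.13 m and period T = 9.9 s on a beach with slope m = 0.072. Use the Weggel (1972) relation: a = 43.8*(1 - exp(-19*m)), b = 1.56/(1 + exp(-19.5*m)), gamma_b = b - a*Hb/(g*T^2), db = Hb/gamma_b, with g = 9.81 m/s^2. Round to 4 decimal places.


a = 43.8 * (1 - exp(-19 * m))
exp(-19 * 0.072) = exp(-1.3680) = 0.254616
a = 43.8 * (1 - 0.254616) = 32.647833
b = 1.56 / (1 + exp(-19.5 * m))
exp(-19.5 * 0.072) = exp(-1.4040) = 0.245613
b = 1.56 / (1 + 0.245613) = 1.252396
Hb / (g * T^2) = 1.13 / (9.81 * 9.9^2) = 1.13 / 961.4781 = 0.00117527
gamma_b = b - a * Hb/(g*T^2) = 1.252396 - 32.647833 * 0.00117527 = 1.214026
db = Hb / gamma_b = 1.13 / 1.214026
db = 0.9308 m

0.9308


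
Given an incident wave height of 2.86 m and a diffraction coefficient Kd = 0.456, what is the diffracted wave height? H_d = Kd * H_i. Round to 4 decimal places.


H_d = Kd * H_i
H_d = 0.456 * 2.86
H_d = 1.3042 m

1.3042


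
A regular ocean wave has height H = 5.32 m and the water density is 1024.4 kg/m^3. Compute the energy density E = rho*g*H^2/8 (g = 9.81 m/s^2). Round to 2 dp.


E = (1/8) * rho * g * H^2
E = (1/8) * 1024.4 * 9.81 * 5.32^2
E = 0.125 * 1024.4 * 9.81 * 28.3024
E = 35552.64 J/m^2

35552.64


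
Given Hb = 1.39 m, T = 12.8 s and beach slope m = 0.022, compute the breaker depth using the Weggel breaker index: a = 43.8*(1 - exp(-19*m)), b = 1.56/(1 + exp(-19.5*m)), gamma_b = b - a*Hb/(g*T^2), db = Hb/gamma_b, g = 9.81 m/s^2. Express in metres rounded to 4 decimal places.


a = 43.8 * (1 - exp(-19 * m))
exp(-19 * 0.022) = exp(-0.4180) = 0.658362
a = 43.8 * (1 - 0.658362) = 14.963734
b = 1.56 / (1 + exp(-19.5 * m))
exp(-19.5 * 0.022) = exp(-0.4290) = 0.651160
b = 1.56 / (1 + 0.651160) = 0.944790
Hb / (g * T^2) = 1.39 / (9.81 * 12.8^2) = 1.39 / 1607.2704 = 0.00086482
gamma_b = b - a * Hb/(g*T^2) = 0.944790 - 14.963734 * 0.00086482 = 0.931849
db = Hb / gamma_b = 1.39 / 0.931849
db = 1.4917 m

1.4917


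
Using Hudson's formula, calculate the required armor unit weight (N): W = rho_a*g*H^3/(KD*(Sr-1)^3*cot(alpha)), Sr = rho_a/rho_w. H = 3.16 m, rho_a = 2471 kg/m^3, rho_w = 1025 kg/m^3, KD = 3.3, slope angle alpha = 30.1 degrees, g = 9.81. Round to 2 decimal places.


Sr = rho_a / rho_w = 2471 / 1025 = 2.410732
(Sr - 1) = 1.410732
(Sr - 1)^3 = 2.807587
cot(30.1) = 1 / tan(30.1) = 1 / 0.579680 = 1.725091
Numerator = 2471 * 9.81 * 3.16^3 = 764897.0758
Denominator = 3.3 * 2.807587 * 1.725091 = 15.983030
W = 764897.0758 / 15.983030
W = 47856.83 N

47856.83


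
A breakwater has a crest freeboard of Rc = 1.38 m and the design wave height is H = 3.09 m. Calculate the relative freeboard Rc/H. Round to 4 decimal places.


Relative freeboard = Rc / H
= 1.38 / 3.09
= 0.4466

0.4466


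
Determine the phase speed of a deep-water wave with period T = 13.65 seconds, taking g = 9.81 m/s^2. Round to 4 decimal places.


We use the deep-water celerity formula:
C = g * T / (2 * pi)
C = 9.81 * 13.65 / (2 * 3.14159...)
C = 133.906500 / 6.283185
C = 21.3119 m/s

21.3119


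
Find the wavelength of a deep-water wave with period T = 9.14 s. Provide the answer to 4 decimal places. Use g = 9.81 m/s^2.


L0 = g * T^2 / (2 * pi)
L0 = 9.81 * 9.14^2 / (2 * pi)
L0 = 9.81 * 83.5396 / 6.28319
L0 = 819.5235 / 6.28319
L0 = 130.4312 m

130.4312


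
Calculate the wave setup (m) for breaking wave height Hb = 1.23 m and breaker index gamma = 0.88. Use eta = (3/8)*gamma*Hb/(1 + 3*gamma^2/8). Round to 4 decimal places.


eta = (3/8) * gamma * Hb / (1 + 3*gamma^2/8)
Numerator = (3/8) * 0.88 * 1.23 = 0.405900
Denominator = 1 + 3*0.88^2/8 = 1 + 0.290400 = 1.290400
eta = 0.405900 / 1.290400
eta = 0.3146 m

0.3146


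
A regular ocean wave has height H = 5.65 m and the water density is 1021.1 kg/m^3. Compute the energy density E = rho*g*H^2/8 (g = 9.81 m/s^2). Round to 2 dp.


E = (1/8) * rho * g * H^2
E = (1/8) * 1021.1 * 9.81 * 5.65^2
E = 0.125 * 1021.1 * 9.81 * 31.9225
E = 39970.92 J/m^2

39970.92


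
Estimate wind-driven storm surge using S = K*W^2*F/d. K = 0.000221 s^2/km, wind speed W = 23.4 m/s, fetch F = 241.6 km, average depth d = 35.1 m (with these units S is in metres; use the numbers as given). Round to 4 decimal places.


S = K * W^2 * F / d
W^2 = 23.4^2 = 547.56
S = 0.000221 * 547.56 * 241.6 / 35.1
Numerator = 0.000221 * 547.56 * 241.6 = 29.236200
S = 29.236200 / 35.1 = 0.8329 m

0.8329


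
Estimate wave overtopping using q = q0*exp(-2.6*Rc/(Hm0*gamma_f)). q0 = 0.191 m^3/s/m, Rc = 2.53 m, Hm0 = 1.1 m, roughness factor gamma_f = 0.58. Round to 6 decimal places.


q = q0 * exp(-2.6 * Rc / (Hm0 * gamma_f))
Exponent = -2.6 * 2.53 / (1.1 * 0.58)
= -2.6 * 2.53 / 0.6380
= -10.310345
exp(-10.310345) = 0.000033
q = 0.191 * 0.000033
q = 0.000006 m^3/s/m

0.000006


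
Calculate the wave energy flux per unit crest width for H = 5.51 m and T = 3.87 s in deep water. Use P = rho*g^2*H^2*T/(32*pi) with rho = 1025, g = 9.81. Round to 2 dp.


P = rho * g^2 * H^2 * T / (32 * pi)
P = 1025 * 9.81^2 * 5.51^2 * 3.87 / (32 * pi)
P = 1025 * 96.2361 * 30.3601 * 3.87 / 100.53096
P = 115285.90 W/m

115285.90


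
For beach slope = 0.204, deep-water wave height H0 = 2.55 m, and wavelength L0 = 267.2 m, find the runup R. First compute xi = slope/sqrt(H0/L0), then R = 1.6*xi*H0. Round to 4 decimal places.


xi = slope / sqrt(H0/L0)
H0/L0 = 2.55/267.2 = 0.009543
sqrt(0.009543) = 0.097690
xi = 0.204 / 0.097690 = 2.088230
R = 1.6 * xi * H0 = 1.6 * 2.088230 * 2.55
R = 8.5200 m

8.5200


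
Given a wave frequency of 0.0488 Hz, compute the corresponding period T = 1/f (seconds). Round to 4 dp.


T = 1 / f
T = 1 / 0.0488
T = 20.4918 s

20.4918


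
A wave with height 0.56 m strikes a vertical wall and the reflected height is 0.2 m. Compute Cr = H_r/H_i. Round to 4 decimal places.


Cr = H_r / H_i
Cr = 0.2 / 0.56
Cr = 0.3571

0.3571


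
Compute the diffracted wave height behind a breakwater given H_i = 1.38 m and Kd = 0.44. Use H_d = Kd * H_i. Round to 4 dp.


H_d = Kd * H_i
H_d = 0.44 * 1.38
H_d = 0.6072 m

0.6072


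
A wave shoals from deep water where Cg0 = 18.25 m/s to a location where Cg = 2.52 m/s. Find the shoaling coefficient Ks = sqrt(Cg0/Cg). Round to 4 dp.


Ks = sqrt(Cg0 / Cg)
Ks = sqrt(18.25 / 2.52)
Ks = sqrt(7.2421)
Ks = 2.6911

2.6911


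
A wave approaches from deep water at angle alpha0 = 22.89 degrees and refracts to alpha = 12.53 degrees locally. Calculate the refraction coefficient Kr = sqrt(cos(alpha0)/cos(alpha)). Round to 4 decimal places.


Kr = sqrt(cos(alpha0) / cos(alpha))
cos(22.89) = 0.921253
cos(12.53) = 0.976183
Kr = sqrt(0.921253 / 0.976183)
Kr = sqrt(0.943731)
Kr = 0.9715

0.9715


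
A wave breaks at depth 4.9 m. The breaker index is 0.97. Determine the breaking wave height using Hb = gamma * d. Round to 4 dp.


Hb = gamma * d
Hb = 0.97 * 4.9
Hb = 4.7530 m

4.7530


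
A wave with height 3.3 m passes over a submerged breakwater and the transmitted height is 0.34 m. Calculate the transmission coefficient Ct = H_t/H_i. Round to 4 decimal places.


Ct = H_t / H_i
Ct = 0.34 / 3.3
Ct = 0.1030

0.1030


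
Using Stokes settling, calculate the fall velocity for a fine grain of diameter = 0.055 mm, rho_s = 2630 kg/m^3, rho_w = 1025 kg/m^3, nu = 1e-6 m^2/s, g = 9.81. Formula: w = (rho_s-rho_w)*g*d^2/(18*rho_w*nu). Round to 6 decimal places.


w = (rho_s - rho_w) * g * d^2 / (18 * rho_w * nu)
d = 0.055 mm = 0.000055 m
rho_s - rho_w = 2630 - 1025 = 1605
Numerator = 1605 * 9.81 * (0.000055)^2 = 0.000047628776
Denominator = 18 * 1025 * 1e-6 = 0.018450
w = 0.002582 m/s

0.002582


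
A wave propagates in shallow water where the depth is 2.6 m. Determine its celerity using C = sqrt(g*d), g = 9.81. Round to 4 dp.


Using the shallow-water approximation:
C = sqrt(g * d) = sqrt(9.81 * 2.6)
C = sqrt(25.5060)
C = 5.0503 m/s

5.0503


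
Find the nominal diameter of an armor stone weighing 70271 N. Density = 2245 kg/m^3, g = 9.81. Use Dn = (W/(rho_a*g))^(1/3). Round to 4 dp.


V = W / (rho_a * g)
V = 70271 / (2245 * 9.81)
V = 70271 / 22023.45
V = 3.190735 m^3
Dn = V^(1/3) = 3.190735^(1/3)
Dn = 1.4722 m

1.4722


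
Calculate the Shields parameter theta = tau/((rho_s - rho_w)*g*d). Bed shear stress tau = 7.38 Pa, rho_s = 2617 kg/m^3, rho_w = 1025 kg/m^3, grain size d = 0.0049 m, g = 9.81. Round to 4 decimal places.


theta = tau / ((rho_s - rho_w) * g * d)
rho_s - rho_w = 2617 - 1025 = 1592
Denominator = 1592 * 9.81 * 0.0049 = 76.525848
theta = 7.38 / 76.525848
theta = 0.0964

0.0964


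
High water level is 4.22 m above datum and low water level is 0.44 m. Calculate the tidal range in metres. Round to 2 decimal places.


Tidal range = High water - Low water
Tidal range = 4.22 - (0.44)
Tidal range = 3.78 m

3.78


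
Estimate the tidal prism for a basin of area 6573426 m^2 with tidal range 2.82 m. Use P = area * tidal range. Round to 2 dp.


Tidal prism = Area * Tidal range
P = 6573426 * 2.82
P = 18537061.32 m^3

18537061.32


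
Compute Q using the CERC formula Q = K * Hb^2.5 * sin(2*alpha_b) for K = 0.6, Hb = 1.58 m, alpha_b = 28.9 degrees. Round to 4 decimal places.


Q = K * Hb^2.5 * sin(2 * alpha_b)
Hb^2.5 = 1.58^2.5 = 3.137926
sin(2 * 28.9) = sin(57.8) = 0.846193
Q = 0.6 * 3.137926 * 0.846193
Q = 1.5932 m^3/s

1.5932


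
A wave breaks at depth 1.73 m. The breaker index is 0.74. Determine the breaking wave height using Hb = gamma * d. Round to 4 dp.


Hb = gamma * d
Hb = 0.74 * 1.73
Hb = 1.2802 m

1.2802


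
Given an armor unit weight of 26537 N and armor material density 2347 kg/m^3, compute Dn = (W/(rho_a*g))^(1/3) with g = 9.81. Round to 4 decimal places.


V = W / (rho_a * g)
V = 26537 / (2347 * 9.81)
V = 26537 / 23024.07
V = 1.152576 m^3
Dn = V^(1/3) = 1.152576^(1/3)
Dn = 1.0485 m

1.0485
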